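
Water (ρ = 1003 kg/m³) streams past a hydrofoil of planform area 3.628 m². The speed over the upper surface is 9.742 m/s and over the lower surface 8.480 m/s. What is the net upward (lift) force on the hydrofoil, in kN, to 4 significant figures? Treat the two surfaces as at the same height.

41.84 kN

With equal heights on the two surfaces, Bernoulli gives P_lower − P_upper = ½ρ(v_upper² − v_lower²).
ΔP = ½·1003·(9.742² − 8.480²) = 11530 Pa.
Lift = ΔP · A = 11530 × 3.628 = 41840 N.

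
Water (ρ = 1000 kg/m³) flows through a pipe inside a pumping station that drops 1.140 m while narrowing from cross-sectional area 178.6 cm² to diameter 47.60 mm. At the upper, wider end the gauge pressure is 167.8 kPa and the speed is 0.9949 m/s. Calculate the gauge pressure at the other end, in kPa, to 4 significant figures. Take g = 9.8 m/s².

P₂ ≈ 129.6 kPa

Continuity gives A₁v₁ = A₂v₂, so v₂ = (178.6 cm²)/(17.80 cm²) × 0.9949 m/s = 9.985 m/s.
Energy conservation along the streamline gives P₂ = P₁ − ½ρ(v₂² − v₁²) − ρg(h₂ − h₁).
P₂ = 167800 + ½·1000·(0.9949² − 9.985²) − 1000·9.8·(−1.140) = 167800 + (-49360) − (-11170) = 129600 Pa.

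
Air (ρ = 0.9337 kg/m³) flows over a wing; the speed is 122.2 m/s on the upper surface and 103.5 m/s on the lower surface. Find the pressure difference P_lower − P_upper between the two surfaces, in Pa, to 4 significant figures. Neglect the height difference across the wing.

ΔP ≈ 1970 Pa

With negligible Δh, P + ½ρv² is constant, so P_low − P_up = ½ρ(v_up² − v_low²).
ΔP = ½·0.9337·(122.2² − 103.5²) = 1970 Pa.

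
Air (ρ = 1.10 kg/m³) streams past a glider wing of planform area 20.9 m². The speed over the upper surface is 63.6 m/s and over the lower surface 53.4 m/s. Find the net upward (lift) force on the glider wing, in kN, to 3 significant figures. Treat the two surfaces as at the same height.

With equal heights on the two surfaces, Bernoulli gives P_lower − P_upper = ½ρ(v_upper² − v_lower²).
ΔP = ½·1.10·(63.6² − 53.4²) = 656 Pa.
Lift = ΔP · A = 656 × 20.9 = 13700 N.

F ≈ 13.7 kN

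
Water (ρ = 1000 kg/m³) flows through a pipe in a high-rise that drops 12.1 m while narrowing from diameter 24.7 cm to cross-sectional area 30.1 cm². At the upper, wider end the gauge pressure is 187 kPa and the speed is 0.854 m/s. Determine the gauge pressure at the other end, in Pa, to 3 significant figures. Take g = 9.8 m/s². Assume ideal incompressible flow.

By continuity, v₂ = v₁·A₁/A₂ = 0.854·(479/30.1) = 13.6 m/s.
Bernoulli: P₁ + ½ρv₁² + ρg h₁ = P₂ + ½ρv₂² + ρg h₂, so P₂ = P₁ + ½ρ(v₁² − v₂²) − ρg(h₂ − h₁).
P₂ = 187000 + ½·1000·(0.854² − 13.6²) − 1000·9.8·(−12.1) = 187000 + (-92000) − (-119000) = 214000 Pa.

P₂ ≈ 214000 Pa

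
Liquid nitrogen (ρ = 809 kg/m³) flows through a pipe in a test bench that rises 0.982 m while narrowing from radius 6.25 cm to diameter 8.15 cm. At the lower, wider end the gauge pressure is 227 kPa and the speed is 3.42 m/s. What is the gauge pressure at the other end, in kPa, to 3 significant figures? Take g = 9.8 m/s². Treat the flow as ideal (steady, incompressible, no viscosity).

198 kPa

Mass conservation (A₁v₁ = A₂v₂) gives v₂ = 3.42 × 123/52.2 = 8.05 m/s.
Bernoulli: P₁ + ½ρv₁² + ρg h₁ = P₂ + ½ρv₂² + ρg h₂, so P₂ = P₁ + ½ρ(v₁² − v₂²) − ρg(h₂ − h₁).
P₂ = 227000 + ½·809·(3.42² − 8.05²) − 809·9.8·(+0.982) = 227000 + (-21400) − (7790) = 198000 Pa.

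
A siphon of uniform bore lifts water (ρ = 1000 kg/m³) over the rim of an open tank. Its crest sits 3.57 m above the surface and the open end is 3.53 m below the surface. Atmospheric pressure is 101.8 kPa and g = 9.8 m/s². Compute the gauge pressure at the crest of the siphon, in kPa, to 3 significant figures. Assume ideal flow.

-69.6 kPa

Bernoulli surface→outlet gives ½v² = g·h_out, so v = √(2·9.8·3.53) = 8.32 m/s.
With constant cross-section the crest speed equals v; applying Bernoulli from the surface up to the crest, P_top = P_atm − ½ρv² − ρg·h_top.
P_top = 101800 − ½·1000·8.32² − 1000·9.8·3.57 = 32200 Pa. So P_gauge = P_top − P_atm = -69600 Pa.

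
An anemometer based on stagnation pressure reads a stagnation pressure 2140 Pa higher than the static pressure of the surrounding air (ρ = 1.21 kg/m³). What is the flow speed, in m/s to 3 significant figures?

Bernoulli between the free stream and the stagnation point: ½ρv² = P_stag − P_static.
v = √(2ΔP/ρ) = √(2·2140/1.21) = 59.5 m/s.

v ≈ 59.5 m/s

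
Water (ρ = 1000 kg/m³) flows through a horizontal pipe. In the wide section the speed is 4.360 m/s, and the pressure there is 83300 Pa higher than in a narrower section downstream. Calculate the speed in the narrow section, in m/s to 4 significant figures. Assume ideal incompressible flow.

With h₁ = h₂, rearranging Bernoulli gives v₂ = √(v₁² + 2ΔP/ρ).
v₂ = √(4.360² + 2·83300/1000) = √(19.01 + 166.6) = 13.62 m/s.

v₂ ≈ 13.62 m/s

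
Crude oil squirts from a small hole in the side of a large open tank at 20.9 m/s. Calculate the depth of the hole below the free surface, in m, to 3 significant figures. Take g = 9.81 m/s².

Inverting v = √(2gh) gives h = v² / 2g.
h = 20.9²/(2·9.81) = 437/19.62 = 22.3 m.

h ≈ 22.3 m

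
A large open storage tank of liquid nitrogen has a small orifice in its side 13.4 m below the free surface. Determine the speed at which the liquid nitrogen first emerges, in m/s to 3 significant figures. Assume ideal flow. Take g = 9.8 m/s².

16.2 m/s

With the surface at rest and both surface and jet at atmospheric pressure, Bernoulli gives ρg h = ½ρv², so v = √(2gh) = √(2·9.8·13.4) = 16.2 m/s.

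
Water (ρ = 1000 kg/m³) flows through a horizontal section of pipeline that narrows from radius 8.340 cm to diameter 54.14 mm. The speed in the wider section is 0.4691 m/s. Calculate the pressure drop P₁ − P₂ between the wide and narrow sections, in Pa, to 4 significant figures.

ΔP ≈ 9803 Pa

By continuity, v₂ = v₁·A₁/A₂ = 0.4691·(218.5/23.02) = 4.453 m/s.
With no height change, Bernoulli's equation is P₁ + ½ρv₁² = P₂ + ½ρv₂².
P₁ − P₂ = ½·1000·(4.453² − 0.4691²) = ½·1000·19.61 = 9803 Pa.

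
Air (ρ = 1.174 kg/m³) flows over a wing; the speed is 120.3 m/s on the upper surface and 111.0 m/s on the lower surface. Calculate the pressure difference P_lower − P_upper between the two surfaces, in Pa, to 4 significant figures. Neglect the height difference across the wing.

With negligible Δh, P + ½ρv² is constant, so P_low − P_up = ½ρ(v_up² − v_low²).
ΔP = ½·1.174·(120.3² − 111.0²) = 1263 Pa.

ΔP = 1263 Pa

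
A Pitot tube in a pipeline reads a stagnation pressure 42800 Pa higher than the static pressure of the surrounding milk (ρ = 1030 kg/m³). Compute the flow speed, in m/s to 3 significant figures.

At the stagnation point the flow is brought to rest, so Bernoulli gives P_stag − P_static = ½ρv².
v = √(2ΔP/ρ) = √(2·42800/1030) = 9.12 m/s.

9.12 m/s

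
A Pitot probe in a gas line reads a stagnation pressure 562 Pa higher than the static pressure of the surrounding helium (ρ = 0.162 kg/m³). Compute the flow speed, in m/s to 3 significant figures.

83.3 m/s

At the stagnation point the flow is brought to rest, so Bernoulli gives P_stag − P_static = ½ρv².
v = √(2ΔP/ρ) = √(2·562/0.162) = 83.3 m/s.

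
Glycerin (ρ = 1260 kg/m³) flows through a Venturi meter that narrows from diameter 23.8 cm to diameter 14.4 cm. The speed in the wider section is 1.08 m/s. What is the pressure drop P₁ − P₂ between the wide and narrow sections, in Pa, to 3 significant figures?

By continuity, v₂ = v₁·A₁/A₂ = 1.08·(445/163) = 2.95 m/s.
The pipe is horizontal, so Bernoulli reduces to P₁ + ½ρv₁² = P₂ + ½ρv₂².
P₁ − P₂ = ½·1260·(2.95² − 1.08²) = ½·1260·7.54 = 4750 Pa.

ΔP ≈ 4750 Pa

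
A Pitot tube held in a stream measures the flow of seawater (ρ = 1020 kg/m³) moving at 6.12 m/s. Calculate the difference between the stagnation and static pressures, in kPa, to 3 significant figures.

At the stagnation point the flow is brought to rest, so Bernoulli gives P_stag − P_static = ½ρv².
ΔP = ½·1020·6.12² = 19100 Pa.

ΔP ≈ 19.1 kPa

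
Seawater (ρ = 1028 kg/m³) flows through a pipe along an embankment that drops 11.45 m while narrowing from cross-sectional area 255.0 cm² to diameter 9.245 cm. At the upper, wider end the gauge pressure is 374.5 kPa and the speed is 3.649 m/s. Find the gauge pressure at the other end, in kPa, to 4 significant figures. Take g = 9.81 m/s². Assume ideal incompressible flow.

By continuity, v₂ = v₁·A₁/A₂ = 3.649·(255.0/67.13) = 13.86 m/s.
Applying Bernoulli between the two ends and solving for P₂: P₂ = P₁ + ½ρ(v₁² − v₂²) − ρgΔh.
P₂ = 374500 + ½·1028·(3.649² − 13.86²) − 1028·9.81·(−11.45) = 374500 + (-91920) − (-115500) = 398100 Pa.

398.1 kPa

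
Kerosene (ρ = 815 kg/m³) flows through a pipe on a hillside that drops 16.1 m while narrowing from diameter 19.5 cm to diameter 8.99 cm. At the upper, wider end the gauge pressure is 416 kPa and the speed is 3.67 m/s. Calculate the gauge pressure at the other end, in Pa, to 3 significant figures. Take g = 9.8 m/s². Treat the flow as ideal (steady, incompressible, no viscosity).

P₂ ≈ 429000 Pa

The volume flow rate is constant, so v₂ = (A₁/A₂)v₁ = (299/63.5)·3.67 = 17.3 m/s.
Applying Bernoulli between the two ends and solving for P₂: P₂ = P₁ + ½ρ(v₁² − v₂²) − ρgΔh.
P₂ = 416000 + ½·815·(3.67² − 17.3²) − 815·9.8·(−16.1) = 416000 + (-116000) − (-129000) = 429000 Pa.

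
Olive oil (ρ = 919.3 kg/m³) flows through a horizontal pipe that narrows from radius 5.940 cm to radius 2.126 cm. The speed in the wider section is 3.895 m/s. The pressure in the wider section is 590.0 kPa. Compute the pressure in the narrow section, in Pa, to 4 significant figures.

Continuity gives A₁v₁ = A₂v₂, so v₂ = (110.8 cm²)/(14.20 cm²) × 3.895 m/s = 30.41 m/s.
With no height change, Bernoulli's equation is P₁ + ½ρv₁² = P₂ + ½ρv₂².
P₂ = P₁ − ½ρ(v₂² − v₁²) = 590000 − ½·919.3·(30.41² − 3.895²) = 590000 − 418000 = 172000 Pa.

P₂ = 172000 Pa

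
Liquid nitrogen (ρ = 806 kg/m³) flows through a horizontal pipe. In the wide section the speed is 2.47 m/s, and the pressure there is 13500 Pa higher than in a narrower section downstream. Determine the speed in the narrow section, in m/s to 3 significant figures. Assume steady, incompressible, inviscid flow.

Horizontal Bernoulli: P₁ + ½ρv₁² = P₂ + ½ρv₂², so v₂² = v₁² + 2(P₁ − P₂)/ρ.
v₂ = √(2.47² + 2·13500/806) = √(6.10 + 33.5) = 6.29 m/s.

v₂ = 6.29 m/s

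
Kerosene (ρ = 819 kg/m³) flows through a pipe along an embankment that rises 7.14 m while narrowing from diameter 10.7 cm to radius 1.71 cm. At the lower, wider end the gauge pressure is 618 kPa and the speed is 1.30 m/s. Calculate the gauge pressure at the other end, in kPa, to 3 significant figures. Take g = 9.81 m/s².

By continuity, v₂ = v₁·A₁/A₂ = 1.30·(89.9/9.19) = 12.7 m/s.
Bernoulli: P₁ + ½ρv₁² + ρg h₁ = P₂ + ½ρv₂² + ρg h₂, so P₂ = P₁ + ½ρ(v₁² − v₂²) − ρg(h₂ − h₁).
P₂ = 618000 + ½·819·(1.30² − 12.7²) − 819·9.81·(+7.14) = 618000 + (-65600) − (57400) = 495000 Pa.

P₂ ≈ 495 kPa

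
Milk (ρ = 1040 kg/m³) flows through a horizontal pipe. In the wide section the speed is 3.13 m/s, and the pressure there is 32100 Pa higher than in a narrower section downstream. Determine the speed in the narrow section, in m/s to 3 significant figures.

v₂ ≈ 8.46 m/s

Horizontal Bernoulli: P₁ + ½ρv₁² = P₂ + ½ρv₂², so v₂² = v₁² + 2(P₁ − P₂)/ρ.
v₂ = √(3.13² + 2·32100/1040) = √(9.80 + 61.7) = 8.46 m/s.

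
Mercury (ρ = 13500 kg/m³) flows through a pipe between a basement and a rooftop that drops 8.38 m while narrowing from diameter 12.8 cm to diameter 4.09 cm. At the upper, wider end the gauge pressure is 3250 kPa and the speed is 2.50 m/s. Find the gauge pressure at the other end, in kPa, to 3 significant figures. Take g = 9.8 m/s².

The volume flow rate is constant, so v₂ = (A₁/A₂)v₁ = (129/13.1)·2.50 = 24.5 m/s.
Bernoulli: P₁ + ½ρv₁² + ρg h₁ = P₂ + ½ρv₂² + ρg h₂, so P₂ = P₁ + ½ρ(v₁² − v₂²) − ρg(h₂ − h₁).
P₂ = 3250000 + ½·13500·(2.50² − 24.5²) − 13500·9.8·(−8.38) = 3250000 + (-4000000) − (-1110000) = 354000 Pa.

354 kPa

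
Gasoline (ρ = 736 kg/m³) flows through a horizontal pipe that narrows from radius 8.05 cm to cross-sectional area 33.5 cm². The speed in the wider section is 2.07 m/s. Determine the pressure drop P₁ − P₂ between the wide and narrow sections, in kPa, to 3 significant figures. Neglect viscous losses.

Mass conservation (A₁v₁ = A₂v₂) gives v₂ = 2.07 × 204/33.5 = 12.6 m/s.
The pipe is horizontal, so Bernoulli reduces to P₁ + ½ρv₁² = P₂ + ½ρv₂².
P₁ − P₂ = ½·736·(12.6² − 2.07²) = ½·736·154 = 56700 Pa.

ΔP ≈ 56.7 kPa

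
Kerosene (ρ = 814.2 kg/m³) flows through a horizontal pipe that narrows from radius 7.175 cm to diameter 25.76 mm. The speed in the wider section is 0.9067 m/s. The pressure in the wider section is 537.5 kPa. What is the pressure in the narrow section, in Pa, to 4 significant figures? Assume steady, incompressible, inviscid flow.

P₂ ≈ 215500 Pa

Mass conservation (A₁v₁ = A₂v₂) gives v₂ = 0.9067 × 161.7/5.212 = 28.14 m/s.
Along the horizontal streamline, P + ½ρv² is constant.
P₂ = P₁ − ½ρ(v₂² − v₁²) = 537500 − ½·814.2·(28.14² − 0.9067²) = 537500 − 322000 = 215500 Pa.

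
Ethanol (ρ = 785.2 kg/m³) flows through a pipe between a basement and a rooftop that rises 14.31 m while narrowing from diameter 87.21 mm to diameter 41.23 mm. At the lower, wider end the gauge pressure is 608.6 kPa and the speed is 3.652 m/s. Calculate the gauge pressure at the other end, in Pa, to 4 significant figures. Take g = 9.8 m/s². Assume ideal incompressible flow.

P₂ = 398900 Pa

The volume flow rate is constant, so v₂ = (A₁/A₂)v₁ = (59.73/13.35)·3.652 = 16.34 m/s.
Energy conservation along the streamline gives P₂ = P₁ − ½ρ(v₂² − v₁²) − ρg(h₂ − h₁).
P₂ = 608600 + ½·785.2·(3.652² − 16.34²) − 785.2·9.8·(+14.31) = 608600 + (-99580) − (110100) = 398900 Pa.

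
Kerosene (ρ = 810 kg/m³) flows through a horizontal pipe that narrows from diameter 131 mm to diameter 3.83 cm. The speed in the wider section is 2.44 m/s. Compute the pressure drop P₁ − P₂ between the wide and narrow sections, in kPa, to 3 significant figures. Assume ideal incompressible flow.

Continuity gives A₁v₁ = A₂v₂, so v₂ = (135 cm²)/(11.5 cm²) × 2.44 m/s = 28.5 m/s.
Along the horizontal streamline, P + ½ρv² is constant.
P₁ − P₂ = ½·810·(28.5² − 2.44²) = ½·810·809 = 328000 Pa.

ΔP ≈ 328 kPa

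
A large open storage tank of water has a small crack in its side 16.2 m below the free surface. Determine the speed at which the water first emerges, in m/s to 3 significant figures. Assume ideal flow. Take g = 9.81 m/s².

v ≈ 17.8 m/s

Bernoulli from surface to hole (P equal, v_surface ≈ 0): v = √(2gh) = √(2×9.81×16.2) = 17.8 m/s.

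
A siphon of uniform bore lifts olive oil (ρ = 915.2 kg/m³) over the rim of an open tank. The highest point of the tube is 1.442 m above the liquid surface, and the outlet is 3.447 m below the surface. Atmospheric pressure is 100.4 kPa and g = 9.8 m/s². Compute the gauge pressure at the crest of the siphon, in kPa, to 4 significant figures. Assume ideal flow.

The outlet speed comes from Torricelli: v = √(2g·3.447) = 8.220 m/s.
With constant cross-section the crest speed equals v; applying Bernoulli from the surface up to the crest, P_top = P_atm − ½ρv² − ρg·h_top.
P_top = 100400 − ½·915.2·8.220² − 915.2·9.8·1.442 = 56550 Pa. So P_gauge = P_top − P_atm = -43850 Pa.

-43.85 kPa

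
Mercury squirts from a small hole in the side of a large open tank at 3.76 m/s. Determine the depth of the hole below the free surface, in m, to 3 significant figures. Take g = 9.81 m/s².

Torricelli: v = √(2gh), so h = v²/(2g).
h = 3.76²/(2·9.81) = 14.1/19.62 = 0.721 m.

0.721 m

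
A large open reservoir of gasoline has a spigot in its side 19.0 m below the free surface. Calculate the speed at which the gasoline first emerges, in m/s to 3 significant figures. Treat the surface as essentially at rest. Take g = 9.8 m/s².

The surface is effectively still and both ends are open, so ½v² = gh and v = √(2·9.8·19.0) = 19.3 m/s.

v = 19.3 m/s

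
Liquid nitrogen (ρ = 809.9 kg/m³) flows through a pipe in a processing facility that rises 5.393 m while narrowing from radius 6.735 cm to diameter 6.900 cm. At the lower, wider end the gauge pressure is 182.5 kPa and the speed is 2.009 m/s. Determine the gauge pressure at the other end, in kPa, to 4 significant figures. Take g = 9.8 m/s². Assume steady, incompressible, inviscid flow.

P₂ ≈ 117.6 kPa

The volume flow rate is constant, so v₂ = (A₁/A₂)v₁ = (142.5/37.39)·2.009 = 7.656 m/s.
Energy conservation along the streamline gives P₂ = P₁ − ½ρ(v₂² − v₁²) − ρg(h₂ − h₁).
P₂ = 182500 + ½·809.9·(2.009² − 7.656²) − 809.9·9.8·(+5.393) = 182500 + (-22100) − (42800) = 117600 Pa.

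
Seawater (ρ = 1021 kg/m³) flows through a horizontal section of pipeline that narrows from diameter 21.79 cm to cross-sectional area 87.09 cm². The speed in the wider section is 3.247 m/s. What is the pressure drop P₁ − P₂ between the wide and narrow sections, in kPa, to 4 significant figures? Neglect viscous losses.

Mass conservation (A₁v₁ = A₂v₂) gives v₂ = 3.247 × 372.9/87.09 = 13.90 m/s.
Bernoulli (h₁ = h₂): P₁ − P₂ = ½ρ(v₂² − v₁²).
P₁ − P₂ = ½·1021·(13.90² − 3.247²) = ½·1021·182.8 = 93300 Pa.

ΔP = 93.30 kPa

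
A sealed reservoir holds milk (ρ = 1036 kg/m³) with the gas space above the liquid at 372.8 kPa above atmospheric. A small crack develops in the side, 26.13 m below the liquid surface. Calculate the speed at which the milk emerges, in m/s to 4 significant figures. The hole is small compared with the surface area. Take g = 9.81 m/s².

Take point 1 at the surface (v₁ ≈ 0) and point 2 at the hole (at atmospheric pressure). Bernoulli: P₁ + ρg h = P_atm + ½ρv₂².
With P₁ − P_atm = 372800 Pa, v₂ = √(2gh + 2ΔP/ρ) = √(2·9.81·26.13 + 2·372800/1036) = 35.11 m/s.

v ≈ 35.11 m/s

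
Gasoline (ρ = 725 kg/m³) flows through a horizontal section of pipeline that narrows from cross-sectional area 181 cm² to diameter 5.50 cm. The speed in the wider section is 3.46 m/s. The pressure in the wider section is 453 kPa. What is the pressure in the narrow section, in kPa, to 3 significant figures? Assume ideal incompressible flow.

By continuity, v₂ = v₁·A₁/A₂ = 3.46·(181/23.8) = 26.4 m/s.
The pipe is horizontal, so Bernoulli reduces to P₁ + ½ρv₁² = P₂ + ½ρv₂².
P₂ = P₁ − ½ρ(v₂² − v₁²) = 453000 − ½·725·(26.4² − 3.46²) = 453000 − 248000 = 205000 Pa.

205 kPa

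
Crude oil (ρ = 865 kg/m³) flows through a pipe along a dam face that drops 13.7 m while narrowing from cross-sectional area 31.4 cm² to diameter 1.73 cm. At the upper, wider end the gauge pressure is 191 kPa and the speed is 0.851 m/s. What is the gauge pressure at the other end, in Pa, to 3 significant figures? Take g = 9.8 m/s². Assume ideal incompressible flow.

By continuity, v₂ = v₁·A₁/A₂ = 0.851·(31.4/2.35) = 11.4 m/s.
Applying Bernoulli between the two ends and solving for P₂: P₂ = P₁ + ½ρ(v₁² − v₂²) − ρgΔh.
P₂ = 191000 + ½·865·(0.851² − 11.4²) − 865·9.8·(−13.7) = 191000 + (-55600) − (-116000) = 252000 Pa.

P₂ ≈ 252000 Pa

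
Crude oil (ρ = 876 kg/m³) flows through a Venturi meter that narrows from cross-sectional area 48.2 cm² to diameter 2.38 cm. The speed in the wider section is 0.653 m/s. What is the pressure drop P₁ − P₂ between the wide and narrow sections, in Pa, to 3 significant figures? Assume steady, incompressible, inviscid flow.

Mass conservation (A₁v₁ = A₂v₂) gives v₂ = 0.653 × 48.2/4.45 = 7.07 m/s.
With no height change, Bernoulli's equation is P₁ + ½ρv₁² = P₂ + ½ρv₂².
P₁ − P₂ = ½·876·(7.07² − 0.653²) = ½·876·49.6 = 21700 Pa.

ΔP ≈ 21700 Pa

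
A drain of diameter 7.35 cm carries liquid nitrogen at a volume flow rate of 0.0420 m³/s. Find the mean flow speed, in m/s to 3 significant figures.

9.90 m/s

Q = 0.0420 m³/s = 0.0420 m³/s.
v = Q/A = 0.0420 / 0.00424 = 9.90 m/s.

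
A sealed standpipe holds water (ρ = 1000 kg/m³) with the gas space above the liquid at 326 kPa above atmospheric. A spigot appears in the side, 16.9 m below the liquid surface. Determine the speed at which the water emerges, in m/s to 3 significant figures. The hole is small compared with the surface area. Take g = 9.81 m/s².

v = 31.4 m/s

Take point 1 at the surface (v₁ ≈ 0) and point 2 at the hole (at atmospheric pressure). Bernoulli: P₁ + ρg h = P_atm + ½ρv₂².
With P₁ − P_atm = 326000 Pa, v₂ = √(2gh + 2ΔP/ρ) = √(2·9.81·16.9 + 2·326000/1000) = 31.4 m/s.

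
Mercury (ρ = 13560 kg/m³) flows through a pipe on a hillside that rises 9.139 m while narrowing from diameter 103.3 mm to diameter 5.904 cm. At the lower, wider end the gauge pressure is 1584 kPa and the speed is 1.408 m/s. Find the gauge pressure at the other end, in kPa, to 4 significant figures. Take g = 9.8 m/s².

P₂ ≈ 257.0 kPa

Mass conservation (A₁v₁ = A₂v₂) gives v₂ = 1.408 × 83.81/27.38 = 4.310 m/s.
Energy conservation along the streamline gives P₂ = P₁ − ½ρ(v₂² − v₁²) − ρg(h₂ − h₁).
P₂ = 1584000 + ½·13560·(1.408² − 4.310²) − 13560·9.8·(+9.139) = 1584000 + (-112500) − (1214000) = 257000 Pa.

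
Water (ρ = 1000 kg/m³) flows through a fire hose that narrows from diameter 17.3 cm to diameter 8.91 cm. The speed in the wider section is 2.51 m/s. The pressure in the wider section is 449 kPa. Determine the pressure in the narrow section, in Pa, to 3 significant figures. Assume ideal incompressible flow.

P₂ ≈ 407000 Pa

Continuity gives A₁v₁ = A₂v₂, so v₂ = (235 cm²)/(62.4 cm²) × 2.51 m/s = 9.46 m/s.
With no height change, Bernoulli's equation is P₁ + ½ρv₁² = P₂ + ½ρv₂².
P₂ = P₁ − ½ρ(v₂² − v₁²) = 449000 − ½·1000·(9.46² − 2.51²) = 449000 − 41600 = 407000 Pa.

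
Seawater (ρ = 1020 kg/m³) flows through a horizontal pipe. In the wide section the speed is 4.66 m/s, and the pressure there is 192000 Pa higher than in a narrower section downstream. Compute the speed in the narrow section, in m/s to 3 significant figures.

v₂ ≈ 20.0 m/s

Along the level pipe P + ½ρv² is conserved, hence v₂² = v₁² + 2(P₁ − P₂)/ρ.
v₂ = √(4.66² + 2·192000/1020) = √(21.7 + 376) = 20.0 m/s.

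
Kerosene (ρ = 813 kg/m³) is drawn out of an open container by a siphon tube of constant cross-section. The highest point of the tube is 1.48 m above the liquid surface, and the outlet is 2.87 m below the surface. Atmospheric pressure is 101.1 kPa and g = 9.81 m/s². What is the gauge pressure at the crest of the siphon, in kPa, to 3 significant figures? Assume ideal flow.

P_gauge = -34.7 kPa

Bernoulli surface→outlet gives ½v² = g·h_out, so v = √(2·9.81·2.87) = 7.50 m/s.
The bore is uniform, so the speed at the crest is the same v. Bernoulli surface→crest: P_atm = P_top + ½ρv² + ρg·h_top.
P_top = 101100 − ½·813·7.50² − 813·9.81·1.48 = 66400 Pa. So P_gauge = P_top − P_atm = -34700 Pa.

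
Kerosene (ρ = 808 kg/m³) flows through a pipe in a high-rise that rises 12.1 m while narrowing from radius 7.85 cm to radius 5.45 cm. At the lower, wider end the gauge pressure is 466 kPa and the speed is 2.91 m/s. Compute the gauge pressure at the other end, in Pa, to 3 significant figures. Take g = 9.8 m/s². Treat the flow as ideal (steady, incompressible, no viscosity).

359000 Pa

By continuity, v₂ = v₁·A₁/A₂ = 2.91·(194/93.3) = 6.04 m/s.
Applying Bernoulli between the two ends and solving for P₂: P₂ = P₁ + ½ρ(v₁² − v₂²) − ρgΔh.
P₂ = 466000 + ½·808·(2.91² − 6.04²) − 808·9.8·(+12.1) = 466000 + (-11300) − (95800) = 359000 Pa.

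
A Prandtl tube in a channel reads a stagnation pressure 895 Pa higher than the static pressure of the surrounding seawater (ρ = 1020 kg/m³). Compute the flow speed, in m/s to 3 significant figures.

v ≈ 1.32 m/s

Bernoulli between the free stream and the stagnation point: ½ρv² = P_stag − P_static.
v = √(2ΔP/ρ) = √(2·895/1020) = 1.32 m/s.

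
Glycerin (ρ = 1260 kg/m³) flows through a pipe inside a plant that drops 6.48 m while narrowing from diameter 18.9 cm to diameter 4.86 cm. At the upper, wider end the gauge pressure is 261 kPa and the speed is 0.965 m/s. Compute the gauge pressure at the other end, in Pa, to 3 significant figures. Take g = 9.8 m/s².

Mass conservation (A₁v₁ = A₂v₂) gives v₂ = 0.965 × 281/18.6 = 14.6 m/s.
Energy conservation along the streamline gives P₂ = P₁ − ½ρ(v₂² − v₁²) − ρg(h₂ − h₁).
P₂ = 261000 + ½·1260·(0.965² − 14.6²) − 1260·9.8·(−6.48) = 261000 + (-134000) − (-80000) = 207000 Pa.

P₂ ≈ 207000 Pa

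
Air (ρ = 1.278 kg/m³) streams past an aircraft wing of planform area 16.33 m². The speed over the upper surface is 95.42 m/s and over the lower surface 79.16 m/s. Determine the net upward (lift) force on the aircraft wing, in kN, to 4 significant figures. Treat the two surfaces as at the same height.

F ≈ 29.62 kN

With equal heights on the two surfaces, Bernoulli gives P_lower − P_upper = ½ρ(v_upper² − v_lower²).
ΔP = ½·1.278·(95.42² − 79.16²) = 1814 Pa.
Lift = ΔP · A = 1814 × 16.33 = 29620 N.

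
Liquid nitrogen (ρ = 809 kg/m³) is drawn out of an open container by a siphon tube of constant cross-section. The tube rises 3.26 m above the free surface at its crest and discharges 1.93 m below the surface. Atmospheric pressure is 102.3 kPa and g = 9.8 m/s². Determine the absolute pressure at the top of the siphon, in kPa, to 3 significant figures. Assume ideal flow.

P_top ≈ 61.2 kPa

From the surface to the outlet (both open to atmosphere, surface at rest): v = √(2g·h_out) = √(2·9.8·1.93) = 6.15 m/s.
With constant cross-section the crest speed equals v; applying Bernoulli from the surface up to the crest, P_top = P_atm − ½ρv² − ρg·h_top.
P_top = 102300 − ½·809·6.15² − 809·9.8·3.26 = 61200 Pa.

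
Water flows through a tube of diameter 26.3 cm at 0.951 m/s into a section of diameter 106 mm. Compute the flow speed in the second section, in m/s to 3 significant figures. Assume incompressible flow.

v₂ ≈ 5.85 m/s

The volume flow rate is constant, so v₂ = (A₁/A₂)v₁ = (543/88.2)·0.951 = 5.85 m/s.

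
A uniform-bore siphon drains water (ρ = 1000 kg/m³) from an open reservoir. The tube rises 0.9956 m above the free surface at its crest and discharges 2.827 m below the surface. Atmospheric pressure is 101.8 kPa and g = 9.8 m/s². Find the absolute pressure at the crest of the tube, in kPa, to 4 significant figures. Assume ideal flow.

P_top ≈ 64.34 kPa

The outlet speed comes from Torricelli: v = √(2g·2.827) = 7.444 m/s.
Continuity keeps v the same throughout the tube; from surface to crest, P_atm + 0 = P_top + ½ρv² + ρg·h_top.
P_top = 101800 − ½·1000·7.444² − 1000·9.8·0.9956 = 64340 Pa.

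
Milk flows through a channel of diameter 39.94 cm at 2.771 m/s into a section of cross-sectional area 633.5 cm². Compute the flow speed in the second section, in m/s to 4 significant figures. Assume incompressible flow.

Continuity gives A₁v₁ = A₂v₂, so v₂ = (1253 cm²)/(633.5 cm²) × 2.771 m/s = 5.480 m/s.

v₂ ≈ 5.480 m/s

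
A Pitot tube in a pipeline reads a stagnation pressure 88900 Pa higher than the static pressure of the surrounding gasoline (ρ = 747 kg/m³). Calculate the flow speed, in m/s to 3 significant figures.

At the stagnation point the flow is brought to rest, so Bernoulli gives P_stag − P_static = ½ρv².
v = √(2ΔP/ρ) = √(2·88900/747) = 15.4 m/s.

v ≈ 15.4 m/s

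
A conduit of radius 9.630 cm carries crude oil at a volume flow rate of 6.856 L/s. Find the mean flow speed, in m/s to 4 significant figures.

v ≈ 0.2353 m/s

Q = 6.856 L/s = 0.006856 m³/s.
v = Q/A = 0.006856 / 0.02913 = 0.2353 m/s.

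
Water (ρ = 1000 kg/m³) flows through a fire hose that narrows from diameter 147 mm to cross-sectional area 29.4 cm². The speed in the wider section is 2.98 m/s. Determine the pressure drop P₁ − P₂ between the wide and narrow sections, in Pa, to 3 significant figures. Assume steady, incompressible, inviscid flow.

ΔP ≈ 144000 Pa

Mass conservation (A₁v₁ = A₂v₂) gives v₂ = 2.98 × 170/29.4 = 17.2 m/s.
Bernoulli (h₁ = h₂): P₁ − P₂ = ½ρ(v₂² − v₁²).
P₁ − P₂ = ½·1000·(17.2² − 2.98²) = ½·1000·287 = 144000 Pa.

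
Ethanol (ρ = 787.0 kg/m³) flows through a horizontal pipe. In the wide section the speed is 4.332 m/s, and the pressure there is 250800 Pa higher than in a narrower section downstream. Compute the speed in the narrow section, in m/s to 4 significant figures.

v₂ = 25.61 m/s

With h₁ = h₂, rearranging Bernoulli gives v₂ = √(v₁² + 2ΔP/ρ).
v₂ = √(4.332² + 2·250800/787.0) = √(18.77 + 637.4) = 25.61 m/s.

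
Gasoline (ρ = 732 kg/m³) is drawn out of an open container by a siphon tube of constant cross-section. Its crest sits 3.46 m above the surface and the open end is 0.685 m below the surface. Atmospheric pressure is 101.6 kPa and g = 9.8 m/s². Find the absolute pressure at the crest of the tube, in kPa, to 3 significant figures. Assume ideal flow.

P_top ≈ 71.9 kPa

The outlet speed comes from Torricelli: v = √(2g·0.685) = 3.66 m/s.
With constant cross-section the crest speed equals v; applying Bernoulli from the surface up to the crest, P_top = P_atm − ½ρv² − ρg·h_top.
P_top = 101600 − ½·732·3.66² − 732·9.8·3.46 = 71900 Pa.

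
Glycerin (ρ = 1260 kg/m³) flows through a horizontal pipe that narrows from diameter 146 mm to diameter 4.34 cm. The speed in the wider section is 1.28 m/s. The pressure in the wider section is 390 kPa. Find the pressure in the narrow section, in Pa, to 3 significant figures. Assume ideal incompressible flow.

P₂ ≈ 259000 Pa

Mass conservation (A₁v₁ = A₂v₂) gives v₂ = 1.28 × 167/14.8 = 14.5 m/s.
Along the horizontal streamline, P + ½ρv² is constant.
P₂ = P₁ − ½ρ(v₂² − v₁²) = 390000 − ½·1260·(14.5² − 1.28²) = 390000 − 131000 = 259000 Pa.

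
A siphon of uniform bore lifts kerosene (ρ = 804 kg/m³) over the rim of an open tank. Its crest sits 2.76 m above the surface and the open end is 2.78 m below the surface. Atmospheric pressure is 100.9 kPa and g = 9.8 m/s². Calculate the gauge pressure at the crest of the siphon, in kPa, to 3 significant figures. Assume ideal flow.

From the surface to the outlet (both open to atmosphere, surface at rest): v = √(2g·h_out) = √(2·9.8·2.78) = 7.38 m/s.
Continuity keeps v the same throughout the tube; from surface to crest, P_atm + 0 = P_top + ½ρv² + ρg·h_top.
P_top = 100900 − ½·804·7.38² − 804·9.8·2.76 = 57200 Pa. So P_gauge = P_top − P_atm = -43700 Pa.

P_gauge = -43.7 kPa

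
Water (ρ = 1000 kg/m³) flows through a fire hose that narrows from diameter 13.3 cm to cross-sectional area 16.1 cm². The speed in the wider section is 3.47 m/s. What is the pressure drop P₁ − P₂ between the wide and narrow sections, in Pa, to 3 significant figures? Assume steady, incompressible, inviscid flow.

Mass conservation (A₁v₁ = A₂v₂) gives v₂ = 3.47 × 139/16.1 = 29.9 m/s.
Bernoulli (h₁ = h₂): P₁ − P₂ = ½ρ(v₂² − v₁²).
P₁ − P₂ = ½·1000·(29.9² − 3.47²) = ½·1000·885 = 442000 Pa.

442000 Pa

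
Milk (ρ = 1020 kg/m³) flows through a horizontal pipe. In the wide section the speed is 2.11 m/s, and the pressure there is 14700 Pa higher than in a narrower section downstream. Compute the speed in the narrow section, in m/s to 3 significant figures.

v₂ ≈ 5.77 m/s

Horizontal Bernoulli: P₁ + ½ρv₁² = P₂ + ½ρv₂², so v₂² = v₁² + 2(P₁ − P₂)/ρ.
v₂ = √(2.11² + 2·14700/1020) = √(4.45 + 28.8) = 5.77 m/s.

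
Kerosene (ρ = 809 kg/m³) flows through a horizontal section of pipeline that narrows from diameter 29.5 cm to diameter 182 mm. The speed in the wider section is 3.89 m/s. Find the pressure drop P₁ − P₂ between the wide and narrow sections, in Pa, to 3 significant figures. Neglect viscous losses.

ΔP ≈ 36100 Pa

Mass conservation (A₁v₁ = A₂v₂) gives v₂ = 3.89 × 683/260 = 10.2 m/s.
Along the horizontal streamline, P + ½ρv² is constant.
P₁ − P₂ = ½·809·(10.2² − 3.89²) = ½·809·89.3 = 36100 Pa.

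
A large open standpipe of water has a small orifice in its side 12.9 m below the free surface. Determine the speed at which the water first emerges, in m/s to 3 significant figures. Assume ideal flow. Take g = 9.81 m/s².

v ≈ 15.9 m/s

With the surface at rest and both surface and jet at atmospheric pressure, Bernoulli gives ρg h = ½ρv², so v = √(2gh) = √(2·9.81·12.9) = 15.9 m/s.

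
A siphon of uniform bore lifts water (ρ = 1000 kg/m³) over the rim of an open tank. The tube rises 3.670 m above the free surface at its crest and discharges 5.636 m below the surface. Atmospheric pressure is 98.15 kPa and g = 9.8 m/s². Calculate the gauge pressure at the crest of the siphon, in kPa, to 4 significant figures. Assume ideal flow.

P_gauge = -91.20 kPa

The outlet speed comes from Torricelli: v = √(2g·5.636) = 10.51 m/s.
The bore is uniform, so the speed at the crest is the same v. Bernoulli surface→crest: P_atm = P_top + ½ρv² + ρg·h_top.
P_top = 98150 − ½·1000·10.51² − 1000·9.8·3.670 = 6951 Pa. So P_gauge = P_top − P_atm = -91200 Pa.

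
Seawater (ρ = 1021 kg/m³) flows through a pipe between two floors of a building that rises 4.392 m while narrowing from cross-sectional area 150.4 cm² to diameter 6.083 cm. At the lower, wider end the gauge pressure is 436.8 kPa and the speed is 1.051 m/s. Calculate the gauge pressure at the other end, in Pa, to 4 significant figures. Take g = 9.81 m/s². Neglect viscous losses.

P₂ ≈ 378300 Pa

Mass conservation (A₁v₁ = A₂v₂) gives v₂ = 1.051 × 150.4/29.06 = 5.439 m/s.
Bernoulli: P₁ + ½ρv₁² + ρg h₁ = P₂ + ½ρv₂² + ρg h₂, so P₂ = P₁ + ½ρ(v₁² − v₂²) − ρg(h₂ − h₁).
P₂ = 436800 + ½·1021·(1.051² − 5.439²) − 1021·9.81·(+4.392) = 436800 + (-14540) − (43990) = 378300 Pa.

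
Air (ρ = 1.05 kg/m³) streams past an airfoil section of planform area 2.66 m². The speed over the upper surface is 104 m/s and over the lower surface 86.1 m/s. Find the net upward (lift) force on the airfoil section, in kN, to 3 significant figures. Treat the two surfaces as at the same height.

F = 4.75 kN

The faster flow above has the lower pressure; Bernoulli (same height) gives ΔP = ½ρ(v_up² − v_low²).
ΔP = ½·1.05·(104² − 86.1²) = 1790 Pa.
Lift = ΔP · A = 1790 × 2.66 = 4750 N.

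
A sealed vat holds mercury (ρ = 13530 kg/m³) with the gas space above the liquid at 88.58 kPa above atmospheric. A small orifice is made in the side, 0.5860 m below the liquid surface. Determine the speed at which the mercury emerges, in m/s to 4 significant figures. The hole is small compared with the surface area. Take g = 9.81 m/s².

v ≈ 4.959 m/s

Take point 1 at the surface (v₁ ≈ 0) and point 2 at the hole (at atmospheric pressure). Bernoulli: P₁ + ρg h = P_atm + ½ρv₂².
With P₁ − P_atm = 88580 Pa, v₂ = √(2gh + 2ΔP/ρ) = √(2·9.81·0.5860 + 2·88580/13530) = 4.959 m/s.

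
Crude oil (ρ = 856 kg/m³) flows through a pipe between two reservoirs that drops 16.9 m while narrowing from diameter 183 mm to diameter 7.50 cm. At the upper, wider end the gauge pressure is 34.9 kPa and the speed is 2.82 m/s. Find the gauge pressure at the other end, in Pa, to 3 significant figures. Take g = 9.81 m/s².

P₂ ≈ 59600 Pa

Continuity gives A₁v₁ = A₂v₂, so v₂ = (263 cm²)/(44.2 cm²) × 2.82 m/s = 16.8 m/s.
Energy conservation along the streamline gives P₂ = P₁ − ½ρ(v₂² − v₁²) − ρg(h₂ − h₁).
P₂ = 34900 + ½·856·(2.82² − 16.8²) − 856·9.81·(−16.9) = 34900 + (-117000) − (-142000) = 59600 Pa.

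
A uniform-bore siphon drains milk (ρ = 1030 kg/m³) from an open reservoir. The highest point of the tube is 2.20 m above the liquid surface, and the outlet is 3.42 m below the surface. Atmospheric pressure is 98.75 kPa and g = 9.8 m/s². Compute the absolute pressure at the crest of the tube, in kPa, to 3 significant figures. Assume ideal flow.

42.0 kPa

The outlet speed comes from Torricelli: v = √(2g·3.42) = 8.19 m/s.
The bore is uniform, so the speed at the crest is the same v. Bernoulli surface→crest: P_atm = P_top + ½ρv² + ρg·h_top.
P_top = 98750 − ½·1030·8.19² − 1030·9.8·2.20 = 42000 Pa.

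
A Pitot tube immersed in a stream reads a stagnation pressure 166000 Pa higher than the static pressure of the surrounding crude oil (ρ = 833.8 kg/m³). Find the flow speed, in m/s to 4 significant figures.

v = 19.95 m/s

At the stagnation point the flow is brought to rest, so Bernoulli gives P_stag − P_static = ½ρv².
v = √(2ΔP/ρ) = √(2·166000/833.8) = 19.95 m/s.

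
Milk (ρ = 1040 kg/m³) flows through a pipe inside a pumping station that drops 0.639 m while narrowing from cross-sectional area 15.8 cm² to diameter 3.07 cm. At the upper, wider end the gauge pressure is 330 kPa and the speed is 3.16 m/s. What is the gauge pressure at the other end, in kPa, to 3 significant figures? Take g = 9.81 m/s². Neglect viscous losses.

The volume flow rate is constant, so v₂ = (A₁/A₂)v₁ = (15.8/7.40)·3.16 = 6.74 m/s.
Bernoulli: P₁ + ½ρv₁² + ρg h₁ = P₂ + ½ρv₂² + ρg h₂, so P₂ = P₁ + ½ρ(v₁² − v₂²) − ρg(h₂ − h₁).
P₂ = 330000 + ½·1040·(3.16² − 6.74²) − 1040·9.81·(−0.639) = 330000 + (-18500) − (-6520) = 318000 Pa.

P₂ = 318 kPa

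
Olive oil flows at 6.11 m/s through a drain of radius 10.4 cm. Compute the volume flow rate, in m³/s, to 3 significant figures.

Q = A·v = 0.0340 m² × 6.11 m/s = 0.208 m³/s.

Q ≈ 0.208 m³/s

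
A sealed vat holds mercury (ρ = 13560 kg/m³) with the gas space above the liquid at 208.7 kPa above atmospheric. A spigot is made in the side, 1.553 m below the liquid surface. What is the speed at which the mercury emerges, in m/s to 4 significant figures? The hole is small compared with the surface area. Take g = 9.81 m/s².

v ≈ 7.826 m/s

Take point 1 at the surface (v₁ ≈ 0) and point 2 at the hole (at atmospheric pressure). Bernoulli: P₁ + ρg h = P_atm + ½ρv₂².
With P₁ − P_atm = 208700 Pa, v₂ = √(2gh + 2ΔP/ρ) = √(2·9.81·1.553 + 2·208700/13560) = 7.826 m/s.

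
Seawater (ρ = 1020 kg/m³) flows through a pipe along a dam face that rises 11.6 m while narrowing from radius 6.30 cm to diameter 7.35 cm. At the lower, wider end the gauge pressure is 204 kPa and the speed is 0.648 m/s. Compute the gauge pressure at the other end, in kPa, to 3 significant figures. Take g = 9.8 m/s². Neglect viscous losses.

P₂ = 86.4 kPa

The volume flow rate is constant, so v₂ = (A₁/A₂)v₁ = (125/42.4)·0.648 = 1.90 m/s.
Applying Bernoulli between the two ends and solving for P₂: P₂ = P₁ + ½ρ(v₁² − v₂²) − ρgΔh.
P₂ = 204000 + ½·1020·(0.648² − 1.90²) − 1020·9.8·(+11.6) = 204000 + (-1640) − (116000) = 86400 Pa.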